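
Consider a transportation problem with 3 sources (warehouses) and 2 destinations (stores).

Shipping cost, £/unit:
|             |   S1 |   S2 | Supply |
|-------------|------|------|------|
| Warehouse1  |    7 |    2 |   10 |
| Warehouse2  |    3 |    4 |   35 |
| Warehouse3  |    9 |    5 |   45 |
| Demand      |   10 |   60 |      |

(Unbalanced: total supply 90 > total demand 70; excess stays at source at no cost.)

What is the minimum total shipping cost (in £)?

An optimal shipping plan:
  Warehouse1->S2: 10 × £2 = £20
  Warehouse2->S1: 10 × £3 = £30
  Warehouse2->S2: 25 × £4 = £100
  Warehouse3->S2: 25 × £5 = £125
Total = 20 + 30 + 100 + 125 = £275.
(Supply check: Warehouse1 ships 10; Warehouse2 ships 35; Warehouse3 ships 25.)

275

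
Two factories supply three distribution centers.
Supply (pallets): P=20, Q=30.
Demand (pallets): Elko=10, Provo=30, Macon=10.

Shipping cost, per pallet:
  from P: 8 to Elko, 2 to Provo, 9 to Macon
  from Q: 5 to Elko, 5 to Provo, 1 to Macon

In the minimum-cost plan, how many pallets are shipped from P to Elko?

0

Optimal shipments:
  P->Provo: 20 × 2 = 40
  Q->Elko: 10 × 5 = 50
  Q->Provo: 10 × 5 = 50
  Q->Macon: 10 × 1 = 10
Total cost = 150.
The route P→Elko is not used.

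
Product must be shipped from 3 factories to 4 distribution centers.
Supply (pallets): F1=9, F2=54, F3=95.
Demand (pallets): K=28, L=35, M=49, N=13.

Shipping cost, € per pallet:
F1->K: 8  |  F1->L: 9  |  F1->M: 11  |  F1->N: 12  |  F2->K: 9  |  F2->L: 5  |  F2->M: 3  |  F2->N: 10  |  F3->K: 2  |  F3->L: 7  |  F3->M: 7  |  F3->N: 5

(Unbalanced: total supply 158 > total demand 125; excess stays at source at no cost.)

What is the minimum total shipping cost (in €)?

An optimal shipping plan:
  F2→L: 5 × €5 = €25
  F2→M: 49 × €3 = €147
  F3→K: 28 × €2 = €56
  F3→L: 30 × €7 = €210
  F3→N: 13 × €5 = €65
Total = 25 + 147 + 56 + 210 + 65 = €503.
(Supply check: F1 ships 0; F2 ships 54; F3 ships 71.)

503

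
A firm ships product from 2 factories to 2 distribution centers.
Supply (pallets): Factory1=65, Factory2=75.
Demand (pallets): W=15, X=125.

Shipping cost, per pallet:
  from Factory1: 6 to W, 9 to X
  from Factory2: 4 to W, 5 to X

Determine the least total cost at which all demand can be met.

One minimum-cost allocation:
  Factory1→W: 15 pallets
  Factory1→X: 50 pallets
  Factory2→X: 75 pallets
Total cost = 915.
(Supply check: Factory1 ships 65; Factory2 ships 75.)

915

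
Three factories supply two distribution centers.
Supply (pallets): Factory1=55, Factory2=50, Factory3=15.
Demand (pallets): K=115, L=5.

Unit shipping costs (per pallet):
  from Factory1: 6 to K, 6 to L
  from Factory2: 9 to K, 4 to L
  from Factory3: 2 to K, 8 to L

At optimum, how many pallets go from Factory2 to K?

45

Optimal shipments:
  Factory1 to K: 55 × 6 = 330
  Factory2 to K: 45 × 9 = 405
  Factory2 to L: 5 × 4 = 20
  Factory3 to K: 15 × 2 = 30
Total cost = 785.
So Factory2→K carries 45 pallets.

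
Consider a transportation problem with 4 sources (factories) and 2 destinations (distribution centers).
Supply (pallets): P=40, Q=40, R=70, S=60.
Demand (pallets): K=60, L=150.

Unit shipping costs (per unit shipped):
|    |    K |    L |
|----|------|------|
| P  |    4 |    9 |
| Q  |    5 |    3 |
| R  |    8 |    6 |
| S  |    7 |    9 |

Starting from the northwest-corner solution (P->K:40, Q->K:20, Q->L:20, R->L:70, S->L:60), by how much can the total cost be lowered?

80

Current plan cost = 40·4 + 20·5 + 20·3 + 70·6 + 60·9 = 1280.
Optimal plan:
  P to K: 40 pallets
  Q to L: 40 pallets
  R to L: 70 pallets
  S to K: 20 pallets
  S to L: 40 pallets
Optimal cost = 1200.
Saving = 1280 − 1200 = 80.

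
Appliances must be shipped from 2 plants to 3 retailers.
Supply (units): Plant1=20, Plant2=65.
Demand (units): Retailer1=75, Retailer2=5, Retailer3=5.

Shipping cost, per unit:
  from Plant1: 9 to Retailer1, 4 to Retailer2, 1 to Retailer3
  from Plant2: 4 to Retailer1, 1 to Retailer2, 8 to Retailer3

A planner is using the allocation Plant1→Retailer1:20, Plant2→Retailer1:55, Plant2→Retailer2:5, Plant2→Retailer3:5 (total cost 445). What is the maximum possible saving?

70

Current plan cost = 20·9 + 55·4 + 5·1 + 5·8 = 445.
Optimal plan:
  Plant1–Retailer1: 10 × 9 = 90
  Plant1–Retailer2: 5 × 4 = 20
  Plant1–Retailer3: 5 × 1 = 5
  Plant2–Retailer1: 65 × 4 = 260
Optimal cost = 375.
Saving = 445 − 375 = 70.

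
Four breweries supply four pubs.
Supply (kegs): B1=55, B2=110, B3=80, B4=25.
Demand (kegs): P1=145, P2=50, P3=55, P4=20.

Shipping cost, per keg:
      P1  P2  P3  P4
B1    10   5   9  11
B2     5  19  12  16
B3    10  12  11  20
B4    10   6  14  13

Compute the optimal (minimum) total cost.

1980

An optimal shipping plan:
  B1–P2: 25 × 5 = 125
  B1–P3: 10 × 9 = 90
  B1–P4: 20 × 11 = 220
  B2–P1: 110 × 5 = 550
  B3–P1: 35 × 10 = 350
  B3–P3: 45 × 11 = 495
  B4–P2: 25 × 6 = 150
Total = 125 + 90 + 220 + 550 + 350 + 495 + 150 = 1980.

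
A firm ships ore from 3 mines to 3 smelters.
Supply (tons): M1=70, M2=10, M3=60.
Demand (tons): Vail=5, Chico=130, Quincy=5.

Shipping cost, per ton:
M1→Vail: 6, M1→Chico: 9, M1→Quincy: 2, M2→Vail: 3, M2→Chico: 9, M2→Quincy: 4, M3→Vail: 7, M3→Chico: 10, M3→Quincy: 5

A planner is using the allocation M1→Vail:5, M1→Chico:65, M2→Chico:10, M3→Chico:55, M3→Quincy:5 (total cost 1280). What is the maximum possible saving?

Current plan cost = 5·6 + 65·9 + 10·9 + 55·10 + 5·5 = 1280.
Optimal plan:
  M1 to Chico: 65 × 9 = 585
  M1 to Quincy: 5 × 2 = 10
  M2 to Vail: 5 × 3 = 15
  M2 to Chico: 5 × 9 = 45
  M3 to Chico: 60 × 10 = 600
Optimal cost = 1255.
Saving = 1280 − 1255 = 25.

25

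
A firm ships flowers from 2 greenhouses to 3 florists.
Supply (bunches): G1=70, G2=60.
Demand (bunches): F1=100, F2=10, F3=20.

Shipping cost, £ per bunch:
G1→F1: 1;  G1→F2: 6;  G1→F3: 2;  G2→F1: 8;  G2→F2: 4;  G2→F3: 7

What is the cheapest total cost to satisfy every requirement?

490

One minimum-cost allocation:
  G1->F1: 70 × £1 = £70
  G2->F1: 30 × £8 = £240
  G2->F2: 10 × £4 = £40
  G2->F3: 20 × £7 = £140
Total = 70 + 240 + 40 + 140 = £490.
(Supply check: G1 ships 70; G2 ships 60.)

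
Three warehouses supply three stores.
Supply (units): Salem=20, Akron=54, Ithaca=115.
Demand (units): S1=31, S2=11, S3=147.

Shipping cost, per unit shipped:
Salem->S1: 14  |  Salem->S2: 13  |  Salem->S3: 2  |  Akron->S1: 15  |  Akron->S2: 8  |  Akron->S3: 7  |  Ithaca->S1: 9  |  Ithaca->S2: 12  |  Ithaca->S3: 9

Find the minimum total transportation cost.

One minimum-cost allocation:
  Salem–S3: 20 × 2 = 40
  Akron–S2: 11 × 8 = 88
  Akron–S3: 43 × 7 = 301
  Ithaca–S1: 31 × 9 = 279
  Ithaca–S3: 84 × 9 = 756
Total = 40 + 88 + 301 + 279 + 756 = 1464.
(Supply check: Salem ships 20; Akron ships 54; Ithaca ships 115.)

1464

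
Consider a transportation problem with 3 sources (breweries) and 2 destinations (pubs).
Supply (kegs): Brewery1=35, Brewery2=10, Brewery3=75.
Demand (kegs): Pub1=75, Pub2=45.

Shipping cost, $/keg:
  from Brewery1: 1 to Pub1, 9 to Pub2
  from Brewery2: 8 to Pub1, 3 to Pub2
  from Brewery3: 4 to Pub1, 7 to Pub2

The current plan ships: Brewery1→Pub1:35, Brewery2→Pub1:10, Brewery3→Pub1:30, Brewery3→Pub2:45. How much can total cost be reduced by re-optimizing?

80

Current plan cost = 35·1 + 10·8 + 30·4 + 45·7 = $550.
Optimal plan:
  Brewery1→Pub1: 35 kegs
  Brewery2→Pub2: 10 kegs
  Brewery3→Pub1: 40 kegs
  Brewery3→Pub2: 35 kegs
Optimal cost = $470.
Saving = 550 − 470 = $80.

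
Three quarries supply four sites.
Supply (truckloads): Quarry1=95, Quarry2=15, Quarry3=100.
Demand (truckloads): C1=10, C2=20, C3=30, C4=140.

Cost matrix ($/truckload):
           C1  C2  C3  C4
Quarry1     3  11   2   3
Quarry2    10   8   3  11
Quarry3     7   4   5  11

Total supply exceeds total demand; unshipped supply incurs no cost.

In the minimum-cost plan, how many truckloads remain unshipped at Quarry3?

10

An optimal plan:
  Quarry1->C4: 95 truckloads
  Quarry2->C3: 15 truckloads
  Quarry3->C1: 10 truckloads
  Quarry3->C2: 20 truckloads
  Quarry3->C3: 15 truckloads
  Quarry3->C4: 45 truckloads
Total cost = $1050.
Quarry3 ships 90 of its 100, leaving 10.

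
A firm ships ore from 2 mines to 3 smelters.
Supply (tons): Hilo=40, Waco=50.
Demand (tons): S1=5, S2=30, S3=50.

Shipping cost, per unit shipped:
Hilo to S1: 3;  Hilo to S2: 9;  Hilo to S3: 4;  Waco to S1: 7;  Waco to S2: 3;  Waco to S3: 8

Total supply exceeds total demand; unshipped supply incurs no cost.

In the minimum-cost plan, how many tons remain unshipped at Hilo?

0

Minimum-cost shipments:
  Hilo–S1: 5 × 3 = 15
  Hilo–S3: 35 × 4 = 140
  Waco–S2: 30 × 3 = 90
  Waco–S3: 15 × 8 = 120
Total cost = 365.
Hilo ships 40 of its 40, leaving 0.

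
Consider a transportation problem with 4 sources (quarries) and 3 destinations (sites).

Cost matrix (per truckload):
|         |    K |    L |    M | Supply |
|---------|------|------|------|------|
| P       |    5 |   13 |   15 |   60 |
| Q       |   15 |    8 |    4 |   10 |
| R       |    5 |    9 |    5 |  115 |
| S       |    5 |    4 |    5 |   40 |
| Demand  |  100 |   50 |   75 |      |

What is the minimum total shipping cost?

An optimal shipping plan:
  P→K: 60 truckloads
  Q→L: 10 truckloads
  R→K: 40 truckloads
  R→M: 75 truckloads
  S→L: 40 truckloads
Total cost = 1115.

1115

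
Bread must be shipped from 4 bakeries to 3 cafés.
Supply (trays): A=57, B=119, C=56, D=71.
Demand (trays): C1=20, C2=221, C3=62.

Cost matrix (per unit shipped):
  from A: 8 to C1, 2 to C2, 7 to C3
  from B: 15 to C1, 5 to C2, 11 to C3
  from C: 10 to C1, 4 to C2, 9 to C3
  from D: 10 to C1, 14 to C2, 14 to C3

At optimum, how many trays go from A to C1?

0

Optimal shipments:
  A to C2: 57 × 2 = 114
  B to C2: 119 × 5 = 595
  C to C2: 45 × 4 = 180
  C to C3: 11 × 9 = 99
  D to C1: 20 × 10 = 200
  D to C3: 51 × 14 = 714
Total cost = 1902.
The route A→C1 is not used.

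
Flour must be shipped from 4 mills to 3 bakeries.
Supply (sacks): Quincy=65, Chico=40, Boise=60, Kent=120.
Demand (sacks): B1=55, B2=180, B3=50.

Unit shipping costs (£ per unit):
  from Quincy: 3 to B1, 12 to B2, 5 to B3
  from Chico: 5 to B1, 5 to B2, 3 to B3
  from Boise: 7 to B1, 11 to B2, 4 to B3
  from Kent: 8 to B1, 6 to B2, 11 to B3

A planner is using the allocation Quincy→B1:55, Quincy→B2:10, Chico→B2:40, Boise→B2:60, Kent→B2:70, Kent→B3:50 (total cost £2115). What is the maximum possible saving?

Current plan cost = 55·3 + 10·12 + 40·5 + 60·11 + 70·6 + 50·11 = £2115.
Optimal plan:
  Quincy to B1: 55 sacks
  Quincy to B2: 10 sacks
  Chico to B2: 40 sacks
  Boise to B2: 10 sacks
  Boise to B3: 50 sacks
  Kent to B2: 120 sacks
Optimal cost = £1515.
Saving = 2115 − 1515 = £600.

600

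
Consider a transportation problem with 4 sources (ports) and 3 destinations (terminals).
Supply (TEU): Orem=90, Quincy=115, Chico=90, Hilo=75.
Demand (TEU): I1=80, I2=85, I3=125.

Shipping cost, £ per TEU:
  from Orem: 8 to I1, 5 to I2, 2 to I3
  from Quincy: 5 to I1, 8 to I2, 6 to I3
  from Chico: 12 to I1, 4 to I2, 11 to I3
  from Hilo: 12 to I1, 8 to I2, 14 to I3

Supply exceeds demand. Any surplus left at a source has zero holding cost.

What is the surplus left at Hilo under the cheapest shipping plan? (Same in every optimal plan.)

75

Minimum-cost shipments:
  Orem–I3: 90 TEU
  Quincy–I1: 80 TEU
  Quincy–I3: 35 TEU
  Chico–I2: 85 TEU
Total cost = £1130.
Hilo ships 0 of its 75, leaving 75.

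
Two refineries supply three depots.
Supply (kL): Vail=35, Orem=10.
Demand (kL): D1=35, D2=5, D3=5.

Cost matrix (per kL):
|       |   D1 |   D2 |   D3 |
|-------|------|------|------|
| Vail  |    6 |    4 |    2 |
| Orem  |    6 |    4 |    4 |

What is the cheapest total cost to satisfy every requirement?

An optimal shipping plan:
  Vail–D1: 25 × 6 = 150
  Vail–D2: 5 × 4 = 20
  Vail–D3: 5 × 2 = 10
  Orem–D1: 10 × 6 = 60
Total = 150 + 20 + 10 + 60 = 240.

240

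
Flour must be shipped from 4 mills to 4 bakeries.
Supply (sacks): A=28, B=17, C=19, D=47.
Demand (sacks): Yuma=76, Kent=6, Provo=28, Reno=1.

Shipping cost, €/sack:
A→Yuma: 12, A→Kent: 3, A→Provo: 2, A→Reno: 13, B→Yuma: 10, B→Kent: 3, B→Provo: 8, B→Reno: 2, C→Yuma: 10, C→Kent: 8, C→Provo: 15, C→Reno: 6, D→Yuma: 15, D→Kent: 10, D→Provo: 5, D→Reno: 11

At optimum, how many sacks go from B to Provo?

0

Solving gives:
  A→Yuma: 22 × €12 = €264
  A→Kent: 6 × €3 = €18
  B→Yuma: 16 × €10 = €160
  B→Reno: 1 × €2 = €2
  C→Yuma: 19 × €10 = €190
  D→Yuma: 19 × €15 = €285
  D→Provo: 28 × €5 = €140
Total cost = €1059.
The route B→Provo is not used.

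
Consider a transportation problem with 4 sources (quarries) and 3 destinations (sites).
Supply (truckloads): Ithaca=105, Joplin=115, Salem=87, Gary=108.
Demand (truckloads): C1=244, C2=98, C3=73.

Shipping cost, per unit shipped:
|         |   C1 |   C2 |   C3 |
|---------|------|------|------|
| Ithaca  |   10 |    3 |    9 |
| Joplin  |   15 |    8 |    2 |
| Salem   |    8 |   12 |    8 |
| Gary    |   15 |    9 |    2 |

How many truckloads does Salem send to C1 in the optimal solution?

87

Optimal shipments:
  Ithaca→C1: 7 × 10 = 70
  Ithaca→C2: 98 × 3 = 294
  Joplin→C1: 115 × 15 = 1725
  Salem→C1: 87 × 8 = 696
  Gary→C1: 35 × 15 = 525
  Gary→C3: 73 × 2 = 146
Total cost = 3456.
So Salem→C1 carries 87 truckloads.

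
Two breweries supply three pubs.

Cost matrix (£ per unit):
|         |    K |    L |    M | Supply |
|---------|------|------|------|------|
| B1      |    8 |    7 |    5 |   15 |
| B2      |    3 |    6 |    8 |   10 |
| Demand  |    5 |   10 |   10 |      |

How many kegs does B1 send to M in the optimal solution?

10

Optimal shipments:
  B1->L: 5 kegs
  B1->M: 10 kegs
  B2->K: 5 kegs
  B2->L: 5 kegs
Total cost = £130.
So B1→M carries 10 kegs.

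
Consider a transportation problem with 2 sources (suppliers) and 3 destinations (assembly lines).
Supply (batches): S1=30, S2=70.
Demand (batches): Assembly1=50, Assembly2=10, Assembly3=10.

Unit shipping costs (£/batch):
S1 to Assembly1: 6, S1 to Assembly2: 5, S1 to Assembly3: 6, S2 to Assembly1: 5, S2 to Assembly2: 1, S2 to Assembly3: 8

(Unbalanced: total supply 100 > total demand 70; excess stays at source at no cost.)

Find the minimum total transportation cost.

One minimum-cost allocation:
  S1 to Assembly3: 10 batches
  S2 to Assembly1: 50 batches
  S2 to Assembly2: 10 batches
Total cost = £320.

320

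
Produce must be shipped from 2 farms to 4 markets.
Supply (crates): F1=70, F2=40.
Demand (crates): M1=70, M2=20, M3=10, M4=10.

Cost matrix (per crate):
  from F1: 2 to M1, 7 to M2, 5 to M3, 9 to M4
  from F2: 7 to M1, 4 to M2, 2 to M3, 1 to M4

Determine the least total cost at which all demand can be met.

An optimal shipping plan:
  F1->M1: 70 × 2 = 140
  F2->M2: 20 × 4 = 80
  F2->M3: 10 × 2 = 20
  F2->M4: 10 × 1 = 10
Total = 140 + 80 + 20 + 10 = 250.
(Supply check: F1 ships 70; F2 ships 40.)

250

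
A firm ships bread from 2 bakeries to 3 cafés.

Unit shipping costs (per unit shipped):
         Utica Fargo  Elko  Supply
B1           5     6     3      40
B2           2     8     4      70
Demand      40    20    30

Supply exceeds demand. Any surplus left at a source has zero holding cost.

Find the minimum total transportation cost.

300

An optimal shipping plan:
  B1→Fargo: 20 trays
  B1→Elko: 20 trays
  B2→Utica: 40 trays
  B2→Elko: 10 trays
Total cost = 300.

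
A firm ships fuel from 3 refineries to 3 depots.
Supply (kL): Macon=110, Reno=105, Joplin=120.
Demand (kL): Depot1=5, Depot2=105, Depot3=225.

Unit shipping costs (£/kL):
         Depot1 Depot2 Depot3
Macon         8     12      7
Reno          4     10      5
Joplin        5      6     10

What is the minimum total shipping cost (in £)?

One minimum-cost allocation:
  Macon to Depot3: 110 × £7 = £770
  Reno to Depot3: 105 × £5 = £525
  Joplin to Depot1: 5 × £5 = £25
  Joplin to Depot2: 105 × £6 = £630
  Joplin to Depot3: 10 × £10 = £100
Total = 770 + 525 + 25 + 630 + 100 = £2050.

2050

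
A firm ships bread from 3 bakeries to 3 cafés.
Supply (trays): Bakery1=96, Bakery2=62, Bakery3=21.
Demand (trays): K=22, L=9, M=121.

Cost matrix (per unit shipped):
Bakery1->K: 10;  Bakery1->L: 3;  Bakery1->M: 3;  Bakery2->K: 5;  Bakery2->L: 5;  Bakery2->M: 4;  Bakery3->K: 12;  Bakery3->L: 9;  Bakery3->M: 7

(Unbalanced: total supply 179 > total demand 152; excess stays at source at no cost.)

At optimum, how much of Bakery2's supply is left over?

Minimum-cost shipments:
  Bakery1→L: 9 × 3 = 27
  Bakery1→M: 87 × 3 = 261
  Bakery2→K: 22 × 5 = 110
  Bakery2→M: 34 × 4 = 136
Total cost = 534.
Bakery2 ships 56 of its 62, leaving 6.

6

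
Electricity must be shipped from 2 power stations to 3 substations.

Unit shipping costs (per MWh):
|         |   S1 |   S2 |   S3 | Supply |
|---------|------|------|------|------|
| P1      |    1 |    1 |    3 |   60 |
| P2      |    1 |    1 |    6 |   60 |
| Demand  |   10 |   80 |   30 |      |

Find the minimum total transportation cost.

180

Optimal allocation:
  P1→S1: 10 × 1 = 10
  P1→S2: 20 × 1 = 20
  P1→S3: 30 × 3 = 90
  P2→S2: 60 × 1 = 60
Total = 10 + 20 + 90 + 60 = 180.
(Supply check: P1 ships 60; P2 ships 60.)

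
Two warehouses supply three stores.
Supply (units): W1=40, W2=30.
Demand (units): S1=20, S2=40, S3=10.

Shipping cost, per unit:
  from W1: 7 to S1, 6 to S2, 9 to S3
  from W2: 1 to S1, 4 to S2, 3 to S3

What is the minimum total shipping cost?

One minimum-cost allocation:
  W1->S2: 40 × 6 = 240
  W2->S1: 20 × 1 = 20
  W2->S3: 10 × 3 = 30
Total = 240 + 20 + 30 = 290.
(Supply check: W1 ships 40; W2 ships 30.)

290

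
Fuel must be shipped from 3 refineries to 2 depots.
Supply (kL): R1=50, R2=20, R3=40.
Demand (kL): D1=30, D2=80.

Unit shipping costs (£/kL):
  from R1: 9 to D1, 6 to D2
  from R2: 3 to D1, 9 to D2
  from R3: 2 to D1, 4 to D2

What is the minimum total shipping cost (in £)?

Optimal allocation:
  R1–D2: 50 × £6 = £300
  R2–D1: 20 × £3 = £60
  R3–D1: 10 × £2 = £20
  R3–D2: 30 × £4 = £120
Total = 300 + 60 + 20 + 120 = £500.
(Supply check: R1 ships 50; R2 ships 20; R3 ships 40.)

500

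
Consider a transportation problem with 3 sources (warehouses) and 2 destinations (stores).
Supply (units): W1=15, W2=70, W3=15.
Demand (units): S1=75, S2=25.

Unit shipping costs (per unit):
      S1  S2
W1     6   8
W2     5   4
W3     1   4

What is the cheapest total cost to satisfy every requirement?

A cheapest plan:
  W1–S1: 15 × 6 = 90
  W2–S1: 45 × 5 = 225
  W2–S2: 25 × 4 = 100
  W3–S1: 15 × 1 = 15
Total = 90 + 225 + 100 + 15 = 430.
(Supply check: W1 ships 15; W2 ships 70; W3 ships 15.)

430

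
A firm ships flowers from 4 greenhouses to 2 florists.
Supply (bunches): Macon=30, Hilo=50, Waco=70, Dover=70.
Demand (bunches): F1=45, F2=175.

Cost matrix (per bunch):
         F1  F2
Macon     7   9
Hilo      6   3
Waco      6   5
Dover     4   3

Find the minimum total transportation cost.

An optimal shipping plan:
  Macon->F1: 30 × 7 = 210
  Hilo->F2: 50 × 3 = 150
  Waco->F1: 15 × 6 = 90
  Waco->F2: 55 × 5 = 275
  Dover->F2: 70 × 3 = 210
Total = 210 + 150 + 90 + 275 + 210 = 935.

935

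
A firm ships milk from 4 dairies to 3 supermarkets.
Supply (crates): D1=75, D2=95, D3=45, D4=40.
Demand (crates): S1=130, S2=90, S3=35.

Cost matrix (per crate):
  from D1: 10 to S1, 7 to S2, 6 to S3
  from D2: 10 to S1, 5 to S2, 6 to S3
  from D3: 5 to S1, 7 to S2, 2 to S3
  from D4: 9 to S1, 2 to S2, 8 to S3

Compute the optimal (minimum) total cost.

1615

A cheapest plan:
  D1 to S1: 40 crates
  D1 to S3: 35 crates
  D2 to S1: 45 crates
  D2 to S2: 50 crates
  D3 to S1: 45 crates
  D4 to S2: 40 crates
Total cost = 1615.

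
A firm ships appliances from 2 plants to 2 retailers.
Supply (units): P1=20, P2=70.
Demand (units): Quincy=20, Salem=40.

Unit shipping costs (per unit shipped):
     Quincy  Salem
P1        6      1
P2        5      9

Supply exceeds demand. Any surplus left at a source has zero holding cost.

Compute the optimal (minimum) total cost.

300

A cheapest plan:
  P1→Salem: 20 × 1 = 20
  P2→Quincy: 20 × 5 = 100
  P2→Salem: 20 × 9 = 180
Total = 20 + 100 + 180 = 300.
(Supply check: P1 ships 20; P2 ships 40.)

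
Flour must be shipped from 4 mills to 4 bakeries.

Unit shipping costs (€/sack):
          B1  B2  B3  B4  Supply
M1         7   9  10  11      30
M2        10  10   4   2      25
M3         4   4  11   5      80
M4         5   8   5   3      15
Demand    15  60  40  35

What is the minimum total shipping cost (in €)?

740

A cheapest plan:
  M1–B3: 30 × €10 = €300
  M2–B4: 25 × €2 = €50
  M3–B1: 15 × €4 = €60
  M3–B2: 60 × €4 = €240
  M3–B4: 5 × €5 = €25
  M4–B3: 10 × €5 = €50
  M4–B4: 5 × €3 = €15
Total = 300 + 50 + 60 + 240 + 25 + 50 + 15 = €740.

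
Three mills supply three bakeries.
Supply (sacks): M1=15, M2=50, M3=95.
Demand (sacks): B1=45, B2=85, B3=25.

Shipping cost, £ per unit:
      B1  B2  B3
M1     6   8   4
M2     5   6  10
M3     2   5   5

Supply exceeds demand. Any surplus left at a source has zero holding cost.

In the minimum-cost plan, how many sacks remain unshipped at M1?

0

Minimum-cost shipments:
  M1->B3: 15 sacks
  M2->B2: 45 sacks
  M3->B1: 45 sacks
  M3->B2: 40 sacks
  M3->B3: 10 sacks
Total cost = £670.
M1 ships 15 of its 15, leaving 0.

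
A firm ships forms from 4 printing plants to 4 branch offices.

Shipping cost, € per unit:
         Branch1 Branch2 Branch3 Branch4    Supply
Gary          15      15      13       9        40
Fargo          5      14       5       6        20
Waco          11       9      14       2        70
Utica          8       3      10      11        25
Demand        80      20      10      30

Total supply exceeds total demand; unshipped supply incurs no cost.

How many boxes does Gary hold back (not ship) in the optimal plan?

15

Minimum-cost shipments:
  Gary->Branch1: 15 boxes
  Gary->Branch3: 10 boxes
  Fargo->Branch1: 20 boxes
  Waco->Branch1: 40 boxes
  Waco->Branch4: 30 boxes
  Utica->Branch1: 5 boxes
  Utica->Branch2: 20 boxes
Total cost = €1055.
Gary ships 25 of its 40, leaving 15.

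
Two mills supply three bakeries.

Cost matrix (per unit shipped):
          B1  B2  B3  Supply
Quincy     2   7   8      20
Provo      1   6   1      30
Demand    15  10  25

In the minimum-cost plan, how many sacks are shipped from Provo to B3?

Optimal shipments:
  Quincy to B1: 15 × 2 = 30
  Quincy to B2: 5 × 7 = 35
  Provo to B2: 5 × 6 = 30
  Provo to B3: 25 × 1 = 25
Total cost = 120.
So Provo→B3 carries 25 sacks.

25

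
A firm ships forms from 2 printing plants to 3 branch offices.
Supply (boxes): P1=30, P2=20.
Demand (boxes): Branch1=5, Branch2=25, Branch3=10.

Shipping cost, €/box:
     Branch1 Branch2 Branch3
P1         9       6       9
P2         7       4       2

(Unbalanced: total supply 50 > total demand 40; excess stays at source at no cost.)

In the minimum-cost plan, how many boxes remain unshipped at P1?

An optimal plan:
  P1→Branch1: 5 × €9 = €45
  P1→Branch2: 15 × €6 = €90
  P2→Branch2: 10 × €4 = €40
  P2→Branch3: 10 × €2 = €20
Total cost = €195.
P1 ships 20 of its 30, leaving 10.

10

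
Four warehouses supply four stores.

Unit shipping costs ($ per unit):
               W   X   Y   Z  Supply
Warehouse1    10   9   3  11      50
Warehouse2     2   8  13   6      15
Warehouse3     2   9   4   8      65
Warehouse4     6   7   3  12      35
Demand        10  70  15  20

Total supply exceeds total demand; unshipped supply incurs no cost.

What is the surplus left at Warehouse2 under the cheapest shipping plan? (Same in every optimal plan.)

Minimum-cost shipments:
  Warehouse1–X: 35 units
  Warehouse1–Y: 15 units
  Warehouse2–Z: 15 units
  Warehouse3–W: 10 units
  Warehouse3–Z: 5 units
  Warehouse4–X: 35 units
Total cost = $755.
Warehouse2 ships 15 of its 15, leaving 0.

0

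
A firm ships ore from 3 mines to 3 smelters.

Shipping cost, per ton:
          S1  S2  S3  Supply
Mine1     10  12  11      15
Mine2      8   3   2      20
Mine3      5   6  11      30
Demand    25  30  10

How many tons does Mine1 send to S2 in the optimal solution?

0

Optimal shipments:
  Mine1->S1: 15 × 10 = 150
  Mine2->S2: 10 × 3 = 30
  Mine2->S3: 10 × 2 = 20
  Mine3->S1: 10 × 5 = 50
  Mine3->S2: 20 × 6 = 120
Total cost = 370.
The route Mine1→S2 is not used.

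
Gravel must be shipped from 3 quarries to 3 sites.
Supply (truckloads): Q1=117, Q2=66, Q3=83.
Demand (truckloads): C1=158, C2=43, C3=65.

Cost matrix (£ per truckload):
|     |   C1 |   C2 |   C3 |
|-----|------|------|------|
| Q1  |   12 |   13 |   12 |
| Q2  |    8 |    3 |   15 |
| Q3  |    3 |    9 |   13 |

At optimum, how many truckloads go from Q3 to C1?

Solving gives:
  Q1 to C1: 52 × £12 = £624
  Q1 to C3: 65 × £12 = £780
  Q2 to C1: 23 × £8 = £184
  Q2 to C2: 43 × £3 = £129
  Q3 to C1: 83 × £3 = £249
Total cost = £1966.
So Q3→C1 carries 83 truckloads.

83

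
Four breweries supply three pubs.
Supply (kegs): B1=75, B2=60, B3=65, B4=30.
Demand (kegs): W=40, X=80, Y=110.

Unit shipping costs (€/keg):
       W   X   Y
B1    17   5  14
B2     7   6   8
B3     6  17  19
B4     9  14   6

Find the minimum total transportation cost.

A cheapest plan:
  B1→X: 75 × €5 = €375
  B2→Y: 60 × €8 = €480
  B3→W: 40 × €6 = €240
  B3→X: 5 × €17 = €85
  B3→Y: 20 × €19 = €380
  B4→Y: 30 × €6 = €180
Total = 375 + 480 + 240 + 85 + 380 + 180 = €1740.

1740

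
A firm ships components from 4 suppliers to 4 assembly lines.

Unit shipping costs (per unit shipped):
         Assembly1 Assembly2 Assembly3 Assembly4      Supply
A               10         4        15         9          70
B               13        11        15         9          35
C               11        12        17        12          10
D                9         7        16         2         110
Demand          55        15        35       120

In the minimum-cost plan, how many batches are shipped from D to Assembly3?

0

The minimum-cost plan:
  A–Assembly1: 45 × 10 = 450
  A–Assembly2: 15 × 4 = 60
  A–Assembly3: 10 × 15 = 150
  B–Assembly3: 25 × 15 = 375
  B–Assembly4: 10 × 9 = 90
  C–Assembly1: 10 × 11 = 110
  D–Assembly4: 110 × 2 = 220
Total cost = 1455.
The route D→Assembly3 is not used.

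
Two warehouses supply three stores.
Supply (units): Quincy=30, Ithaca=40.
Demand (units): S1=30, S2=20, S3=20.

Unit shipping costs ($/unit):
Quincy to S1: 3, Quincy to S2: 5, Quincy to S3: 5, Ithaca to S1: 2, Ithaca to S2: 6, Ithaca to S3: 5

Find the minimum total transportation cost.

A cheapest plan:
  Quincy–S2: 20 × $5 = $100
  Quincy–S3: 10 × $5 = $50
  Ithaca–S1: 30 × $2 = $60
  Ithaca–S3: 10 × $5 = $50
Total = 100 + 50 + 60 + 50 = $260.

260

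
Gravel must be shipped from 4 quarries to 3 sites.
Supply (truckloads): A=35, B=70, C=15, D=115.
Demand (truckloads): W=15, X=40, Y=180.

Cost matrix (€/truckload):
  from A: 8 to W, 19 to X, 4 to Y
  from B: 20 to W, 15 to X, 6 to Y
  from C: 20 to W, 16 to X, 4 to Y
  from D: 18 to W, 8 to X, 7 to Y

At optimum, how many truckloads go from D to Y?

Optimal shipments:
  A->W: 15 × €8 = €120
  A->Y: 20 × €4 = €80
  B->Y: 70 × €6 = €420
  C->Y: 15 × €4 = €60
  D->X: 40 × €8 = €320
  D->Y: 75 × €7 = €525
Total cost = €1525.
So D→Y carries 75 truckloads.

75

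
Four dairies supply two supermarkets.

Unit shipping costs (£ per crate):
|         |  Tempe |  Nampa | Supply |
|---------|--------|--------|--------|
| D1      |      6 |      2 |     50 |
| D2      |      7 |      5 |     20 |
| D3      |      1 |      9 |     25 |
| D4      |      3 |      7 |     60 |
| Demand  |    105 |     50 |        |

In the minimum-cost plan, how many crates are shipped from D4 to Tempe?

60

The minimum-cost plan:
  D1 to Nampa: 50 × £2 = £100
  D2 to Tempe: 20 × £7 = £140
  D3 to Tempe: 25 × £1 = £25
  D4 to Tempe: 60 × £3 = £180
Total cost = £445.
So D4→Tempe carries 60 crates.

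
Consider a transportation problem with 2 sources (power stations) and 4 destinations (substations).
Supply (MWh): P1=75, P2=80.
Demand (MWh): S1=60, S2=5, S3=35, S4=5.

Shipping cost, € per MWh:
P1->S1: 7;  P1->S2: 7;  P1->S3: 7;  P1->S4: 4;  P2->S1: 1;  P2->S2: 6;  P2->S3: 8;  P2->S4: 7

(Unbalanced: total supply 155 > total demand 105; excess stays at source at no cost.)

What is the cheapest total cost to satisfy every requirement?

355

An optimal shipping plan:
  P1–S3: 35 × €7 = €245
  P1–S4: 5 × €4 = €20
  P2–S1: 60 × €1 = €60
  P2–S2: 5 × €6 = €30
Total = 245 + 20 + 60 + 30 = €355.
(Supply check: P1 ships 40; P2 ships 65.)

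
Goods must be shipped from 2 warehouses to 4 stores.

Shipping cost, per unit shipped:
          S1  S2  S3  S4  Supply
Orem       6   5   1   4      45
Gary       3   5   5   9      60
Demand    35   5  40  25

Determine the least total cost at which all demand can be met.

Optimal allocation:
  Orem–S3: 20 units
  Orem–S4: 25 units
  Gary–S1: 35 units
  Gary–S2: 5 units
  Gary–S3: 20 units
Total cost = 350.
(Supply check: Orem ships 45; Gary ships 60.)

350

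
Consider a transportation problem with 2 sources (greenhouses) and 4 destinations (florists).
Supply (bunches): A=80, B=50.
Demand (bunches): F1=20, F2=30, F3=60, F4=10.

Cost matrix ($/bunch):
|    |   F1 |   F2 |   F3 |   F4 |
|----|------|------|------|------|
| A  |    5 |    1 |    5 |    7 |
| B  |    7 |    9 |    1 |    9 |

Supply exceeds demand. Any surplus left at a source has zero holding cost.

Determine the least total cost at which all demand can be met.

300

A cheapest plan:
  A->F1: 20 × $5 = $100
  A->F2: 30 × $1 = $30
  A->F3: 10 × $5 = $50
  A->F4: 10 × $7 = $70
  B->F3: 50 × $1 = $50
Total = 100 + 30 + 50 + 70 + 50 = $300.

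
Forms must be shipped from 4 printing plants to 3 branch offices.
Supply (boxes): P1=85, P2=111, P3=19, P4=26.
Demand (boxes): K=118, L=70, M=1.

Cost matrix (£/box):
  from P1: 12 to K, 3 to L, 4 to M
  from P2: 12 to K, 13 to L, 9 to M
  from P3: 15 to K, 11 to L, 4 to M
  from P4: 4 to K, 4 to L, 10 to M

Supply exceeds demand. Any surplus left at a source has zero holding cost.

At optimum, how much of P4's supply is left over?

Minimum-cost shipments:
  P1->K: 15 boxes
  P1->L: 70 boxes
  P2->K: 77 boxes
  P3->M: 1 boxes
  P4->K: 26 boxes
Total cost = £1422.
P4 ships 26 of its 26, leaving 0.

0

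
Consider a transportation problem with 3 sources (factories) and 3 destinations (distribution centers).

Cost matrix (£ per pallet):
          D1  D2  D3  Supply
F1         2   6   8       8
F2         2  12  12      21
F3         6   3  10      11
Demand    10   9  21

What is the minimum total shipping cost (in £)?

263

A cheapest plan:
  F1->D3: 8 × £8 = £64
  F2->D1: 10 × £2 = £20
  F2->D3: 11 × £12 = £132
  F3->D2: 9 × £3 = £27
  F3->D3: 2 × £10 = £20
Total = 64 + 20 + 132 + 27 + 20 = £263.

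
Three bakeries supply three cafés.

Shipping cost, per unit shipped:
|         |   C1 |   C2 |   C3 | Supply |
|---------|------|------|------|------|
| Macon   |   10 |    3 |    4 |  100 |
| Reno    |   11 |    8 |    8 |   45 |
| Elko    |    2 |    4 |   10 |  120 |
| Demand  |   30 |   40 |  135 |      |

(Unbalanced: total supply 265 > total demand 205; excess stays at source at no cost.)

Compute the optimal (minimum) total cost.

900

A cheapest plan:
  Macon to C3: 100 × 4 = 400
  Reno to C3: 35 × 8 = 280
  Elko to C1: 30 × 2 = 60
  Elko to C2: 40 × 4 = 160
Total = 400 + 280 + 60 + 160 = 900.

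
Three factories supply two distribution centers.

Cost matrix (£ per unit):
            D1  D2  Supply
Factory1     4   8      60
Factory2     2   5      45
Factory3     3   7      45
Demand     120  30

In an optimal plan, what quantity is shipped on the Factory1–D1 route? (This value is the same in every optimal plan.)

Optimal shipments:
  Factory1->D1: 60 pallets
  Factory2->D1: 15 pallets
  Factory2->D2: 30 pallets
  Factory3->D1: 45 pallets
Total cost = £555.
So Factory1→D1 carries 60 pallets.

60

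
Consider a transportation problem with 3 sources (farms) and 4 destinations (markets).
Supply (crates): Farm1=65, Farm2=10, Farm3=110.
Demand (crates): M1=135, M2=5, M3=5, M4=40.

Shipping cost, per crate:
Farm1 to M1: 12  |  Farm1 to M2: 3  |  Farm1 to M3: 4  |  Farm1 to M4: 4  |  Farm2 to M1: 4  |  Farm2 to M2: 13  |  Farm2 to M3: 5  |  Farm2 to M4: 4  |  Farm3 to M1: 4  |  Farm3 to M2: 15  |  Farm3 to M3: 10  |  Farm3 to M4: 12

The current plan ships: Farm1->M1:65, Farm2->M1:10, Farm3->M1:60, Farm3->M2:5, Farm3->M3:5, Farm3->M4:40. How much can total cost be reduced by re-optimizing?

810

Current plan cost = 65·12 + 10·4 + 60·4 + 5·15 + 5·10 + 40·12 = 1665.
Optimal plan:
  Farm1→M1: 15 × 12 = 180
  Farm1→M2: 5 × 3 = 15
  Farm1→M3: 5 × 4 = 20
  Farm1→M4: 40 × 4 = 160
  Farm2→M1: 10 × 4 = 40
  Farm3→M1: 110 × 4 = 440
Optimal cost = 855.
Saving = 1665 − 855 = 810.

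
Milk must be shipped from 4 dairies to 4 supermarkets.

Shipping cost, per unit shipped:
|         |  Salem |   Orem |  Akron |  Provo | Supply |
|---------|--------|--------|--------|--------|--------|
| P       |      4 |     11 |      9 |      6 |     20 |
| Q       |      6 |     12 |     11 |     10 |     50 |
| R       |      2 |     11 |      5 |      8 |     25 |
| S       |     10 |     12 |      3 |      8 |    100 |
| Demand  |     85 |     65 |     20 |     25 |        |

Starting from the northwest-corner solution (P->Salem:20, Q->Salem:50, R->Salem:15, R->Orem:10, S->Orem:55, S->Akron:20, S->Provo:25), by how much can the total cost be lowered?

Current plan cost = 20·4 + 50·6 + 15·2 + 10·11 + 55·12 + 20·3 + 25·8 = 1440.
Optimal plan:
  P→Salem: 10 crates
  P→Provo: 10 crates
  Q→Salem: 50 crates
  R→Salem: 25 crates
  S→Orem: 65 crates
  S→Akron: 20 crates
  S→Provo: 15 crates
Optimal cost = 1410.
Saving = 1440 − 1410 = 30.

30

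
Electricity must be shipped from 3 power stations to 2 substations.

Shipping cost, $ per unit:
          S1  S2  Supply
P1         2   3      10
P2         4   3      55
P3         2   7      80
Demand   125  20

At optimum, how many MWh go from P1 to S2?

0

Solving gives:
  P1 to S1: 10 × $2 = $20
  P2 to S1: 35 × $4 = $140
  P2 to S2: 20 × $3 = $60
  P3 to S1: 80 × $2 = $160
Total cost = $380.
The route P1→S2 is not used.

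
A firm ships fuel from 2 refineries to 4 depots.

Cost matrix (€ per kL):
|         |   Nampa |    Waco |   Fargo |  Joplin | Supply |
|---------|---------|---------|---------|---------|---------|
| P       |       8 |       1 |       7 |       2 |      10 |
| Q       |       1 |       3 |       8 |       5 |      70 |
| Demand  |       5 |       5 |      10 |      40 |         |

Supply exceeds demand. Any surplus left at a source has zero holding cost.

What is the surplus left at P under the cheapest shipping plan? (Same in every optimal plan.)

0

Minimum-cost shipments:
  P–Joplin: 10 × €2 = €20
  Q–Nampa: 5 × €1 = €5
  Q–Waco: 5 × €3 = €15
  Q–Fargo: 10 × €8 = €80
  Q–Joplin: 30 × €5 = €150
Total cost = €270.
P ships 10 of its 10, leaving 0.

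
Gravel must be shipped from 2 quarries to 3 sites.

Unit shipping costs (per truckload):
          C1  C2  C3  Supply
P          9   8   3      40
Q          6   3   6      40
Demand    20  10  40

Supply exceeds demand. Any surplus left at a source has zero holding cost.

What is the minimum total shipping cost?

270

A cheapest plan:
  P–C3: 40 × 3 = 120
  Q–C1: 20 × 6 = 120
  Q–C2: 10 × 3 = 30
Total = 120 + 120 + 30 = 270.
(Supply check: P ships 40; Q ships 30.)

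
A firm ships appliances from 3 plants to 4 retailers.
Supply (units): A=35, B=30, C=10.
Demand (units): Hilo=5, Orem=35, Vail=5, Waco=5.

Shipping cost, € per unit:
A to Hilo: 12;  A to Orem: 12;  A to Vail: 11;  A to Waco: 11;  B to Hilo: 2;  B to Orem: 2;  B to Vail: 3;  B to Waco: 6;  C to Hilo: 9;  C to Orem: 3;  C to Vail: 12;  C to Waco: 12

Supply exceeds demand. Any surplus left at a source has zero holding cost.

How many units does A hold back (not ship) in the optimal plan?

25

Minimum-cost shipments:
  A to Vail: 5 × €11 = €55
  A to Waco: 5 × €11 = €55
  B to Hilo: 5 × €2 = €10
  B to Orem: 25 × €2 = €50
  C to Orem: 10 × €3 = €30
Total cost = €200.
A ships 10 of its 35, leaving 25.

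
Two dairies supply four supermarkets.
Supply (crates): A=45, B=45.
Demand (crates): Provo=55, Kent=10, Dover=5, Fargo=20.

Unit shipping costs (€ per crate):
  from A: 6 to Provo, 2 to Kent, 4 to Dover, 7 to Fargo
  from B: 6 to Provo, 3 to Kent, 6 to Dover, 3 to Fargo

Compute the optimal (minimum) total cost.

One minimum-cost allocation:
  A->Provo: 30 × €6 = €180
  A->Kent: 10 × €2 = €20
  A->Dover: 5 × €4 = €20
  B->Provo: 25 × €6 = €150
  B->Fargo: 20 × €3 = €60
Total = 180 + 20 + 20 + 150 + 60 = €430.

430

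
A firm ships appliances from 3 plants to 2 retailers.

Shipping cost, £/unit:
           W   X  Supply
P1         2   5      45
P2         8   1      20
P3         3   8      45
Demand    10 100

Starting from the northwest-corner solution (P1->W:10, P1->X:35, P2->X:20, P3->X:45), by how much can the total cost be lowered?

20

Current plan cost = 10·2 + 35·5 + 20·1 + 45·8 = £575.
Optimal plan:
  P1->X: 45 × £5 = £225
  P2->X: 20 × £1 = £20
  P3->W: 10 × £3 = £30
  P3->X: 35 × £8 = £280
Optimal cost = £555.
Saving = 575 − 555 = £20.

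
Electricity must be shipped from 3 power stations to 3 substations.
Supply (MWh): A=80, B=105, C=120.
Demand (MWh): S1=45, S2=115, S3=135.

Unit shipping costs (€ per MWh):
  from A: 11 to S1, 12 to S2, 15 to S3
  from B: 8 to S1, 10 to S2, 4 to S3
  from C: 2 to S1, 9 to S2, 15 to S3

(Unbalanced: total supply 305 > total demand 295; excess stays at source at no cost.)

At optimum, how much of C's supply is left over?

0

An optimal plan:
  A–S2: 40 × €12 = €480
  A–S3: 30 × €15 = €450
  B–S3: 105 × €4 = €420
  C–S1: 45 × €2 = €90
  C–S2: 75 × €9 = €675
Total cost = €2115.
C ships 120 of its 120, leaving 0.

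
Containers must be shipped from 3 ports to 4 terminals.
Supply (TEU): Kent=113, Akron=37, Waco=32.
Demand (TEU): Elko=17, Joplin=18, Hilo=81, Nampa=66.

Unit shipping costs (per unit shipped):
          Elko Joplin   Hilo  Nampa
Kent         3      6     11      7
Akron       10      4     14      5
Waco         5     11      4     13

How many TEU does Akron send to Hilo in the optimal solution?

0

Solving gives:
  Kent to Elko: 17 × 3 = 51
  Kent to Joplin: 18 × 6 = 108
  Kent to Hilo: 49 × 11 = 539
  Kent to Nampa: 29 × 7 = 203
  Akron to Nampa: 37 × 5 = 185
  Waco to Hilo: 32 × 4 = 128
Total cost = 1214.
The route Akron→Hilo is not used.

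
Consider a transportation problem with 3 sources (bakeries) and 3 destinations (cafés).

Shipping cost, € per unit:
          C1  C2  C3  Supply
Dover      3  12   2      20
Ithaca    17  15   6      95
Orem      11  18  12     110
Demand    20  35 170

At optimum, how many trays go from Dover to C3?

20

The minimum-cost plan:
  Dover to C3: 20 × €2 = €40
  Ithaca to C3: 95 × €6 = €570
  Orem to C1: 20 × €11 = €220
  Orem to C2: 35 × €18 = €630
  Orem to C3: 55 × €12 = €660
Total cost = €2120.
So Dover→C3 carries 20 trays.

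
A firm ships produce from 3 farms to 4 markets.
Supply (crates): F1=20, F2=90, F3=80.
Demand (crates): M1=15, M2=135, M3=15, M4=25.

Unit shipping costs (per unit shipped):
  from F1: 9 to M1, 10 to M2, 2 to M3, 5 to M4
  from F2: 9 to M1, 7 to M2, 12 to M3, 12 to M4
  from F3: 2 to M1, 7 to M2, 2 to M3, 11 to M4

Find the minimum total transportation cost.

A cheapest plan:
  F1–M4: 20 crates
  F2–M2: 90 crates
  F3–M1: 15 crates
  F3–M2: 45 crates
  F3–M3: 15 crates
  F3–M4: 5 crates
Total cost = 1160.
(Supply check: F1 ships 20; F2 ships 90; F3 ships 80.)

1160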